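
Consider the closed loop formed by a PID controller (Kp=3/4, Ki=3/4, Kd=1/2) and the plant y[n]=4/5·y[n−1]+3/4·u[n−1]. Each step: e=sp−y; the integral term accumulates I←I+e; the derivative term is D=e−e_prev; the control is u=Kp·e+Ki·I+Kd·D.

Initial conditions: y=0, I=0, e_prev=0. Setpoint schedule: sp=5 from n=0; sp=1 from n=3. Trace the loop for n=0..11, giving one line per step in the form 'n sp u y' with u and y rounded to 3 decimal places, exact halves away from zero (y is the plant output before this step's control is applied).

0 5 10.000 0.000
1 5 -3.750 7.500
2 5 6.750 3.188
3 1 -10.897 7.613
4 1 7.747 -2.083
5 1 -7.242 4.144
6 1 6.034 -2.116
7 1 -4.656 2.832
8 1 4.561 -1.226
9 1 -3.131 2.440
10 1 3.295 -0.396
11 1 -2.177 2.154

(exact arithmetic carried between steps; '≈' marks a value shown rounded to 6 d.p. or computed from one; I and e_prev carry over from the previous line; the table rounds u and y to 3 d.p., halves away from zero)
n=0: y=0, sp=5, e=sp−y=5; I=5, D=e−e_prev=5; u=3/4·5+3/4·5+1/2·5=10; next y=4/5·0+3/4·10=7.5
n=1: y=7.5, sp=5, e=sp−y=-2.5; I=2.5, D=e−e_prev=-7.5; u=3/4·(-2.5)+3/4·2.5+1/2·(-7.5)=-3.75; next y=4/5·7.5+3/4·(-3.75)=3.1875
n=2: y=3.1875, sp=5, e=sp−y=1.8125; I=4.3125, D=e−e_prev=4.3125; u=3/4·1.8125+3/4·4.3125+1/2·4.3125=6.75; next y=4/5·3.1875+3/4·6.75=7.6125
n=3: y=7.6125, sp=1, e=sp−y=-6.6125; I=-2.3, D=e−e_prev=-8.425; u=3/4·(-6.6125)+3/4·(-2.3)+1/2·(-8.425)=-10.896875; next y=4/5·7.6125+3/4·(-10.896875)≈-2.082656
n=4: y≈-2.082656, sp=1, e=sp−y≈3.082656; I≈0.782656, D=e−e_prev≈9.695156; u=3/4·3.082656+3/4·0.782656+1/2·9.695156≈7.746563; next y=4/5·(-2.082656)+3/4·7.746563≈4.143797
n=5: y≈4.143797, sp=1, e=sp−y≈-3.143797; I≈-2.361141, D=e−e_prev≈-6.226453; u=3/4·(-3.143797)+3/4·(-2.361141)+1/2·(-6.226453)≈-7.241930; next y=4/5·4.143797+3/4·(-7.241930)≈-2.116410
n=6: y≈-2.116410, sp=1, e=sp−y≈3.116410; I≈0.755269, D=e−e_prev≈6.260207; u=3/4·3.116410+3/4·0.755269+1/2·6.260207≈6.033863; next y=4/5·(-2.116410)+3/4·6.033863≈2.832269
n=7: y≈2.832269, sp=1, e=sp−y≈-1.832269; I≈-1.077000, D=e−e_prev≈-4.948679; u=3/4·(-1.832269)+3/4·(-1.077000)+1/2·(-4.948679)≈-4.656291; next y=4/5·2.832269+3/4·(-4.656291)≈-1.226403
n=8: y≈-1.226403, sp=1, e=sp−y≈2.226403; I≈1.149403, D=e−e_prev≈4.058672; u=3/4·2.226403+3/4·1.149403+1/2·4.058672≈4.561191; next y=4/5·(-1.226403)+3/4·4.561191≈2.439771
n=9: y≈2.439771, sp=1, e=sp−y≈-1.439771; I≈-0.290367, D=e−e_prev≈-3.666174; u=3/4·(-1.439771)+3/4·(-0.290367)+1/2·(-3.666174)≈-3.130690; next y=4/5·2.439771+3/4·(-3.130690)≈-0.396201
n=10: y≈-0.396201, sp=1, e=sp−y≈1.396201; I≈1.105834, D=e−e_prev≈2.835972; u=3/4·1.396201+3/4·1.105834+1/2·2.835972≈3.294512; next y=4/5·(-0.396201)+3/4·3.294512≈2.153923
n=11: y≈2.153923, sp=1, e=sp−y≈-1.153923; I≈-0.048089, D=e−e_prev≈-2.550125; u=3/4·(-1.153923)+3/4·(-0.048089)+1/2·(-2.550125)≈-2.176572; next y=4/5·2.153923+3/4·(-2.176572)≈0.090710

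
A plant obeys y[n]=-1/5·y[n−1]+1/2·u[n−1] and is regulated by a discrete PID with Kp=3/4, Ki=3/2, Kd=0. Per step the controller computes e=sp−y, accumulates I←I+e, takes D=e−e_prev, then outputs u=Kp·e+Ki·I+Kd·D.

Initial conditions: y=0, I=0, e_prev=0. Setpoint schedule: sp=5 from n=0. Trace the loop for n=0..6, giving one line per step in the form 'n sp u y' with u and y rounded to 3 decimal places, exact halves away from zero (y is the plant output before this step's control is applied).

(exact arithmetic carried between steps; '≈' marks a value shown rounded to 6 d.p. or computed from one; I and e_prev carry over from the previous line; the table rounds u and y to 3 d.p., halves away from zero)
n=0: y=0, sp=5, e=sp−y=5; I=5, D=e−e_prev=5; u=3/4·5+3/2·5+0·5=11.25; next y=-1/5·0+1/2·11.25=5.625
n=1: y=5.625, sp=5, e=sp−y=-0.625; I=4.375, D=e−e_prev=-5.625; u=3/4·(-0.625)+3/2·4.375+0·(-5.625)=6.09375; next y=-1/5·5.625+1/2·6.09375=1.921875
n=2: y=1.921875, sp=5, e=sp−y=3.078125; I=7.453125, D=e−e_prev=3.703125; u=3/4·3.078125+3/2·7.453125+0·3.703125≈13.488281; next y=-1/5·1.921875+1/2·13.488281≈6.359766
n=3: y≈6.359766, sp=5, e=sp−y≈-1.359766; I≈6.093359, D=e−e_prev≈-4.437891; u=3/4·(-1.359766)+3/2·6.093359+0·(-4.437891)≈8.120215; next y=-1/5·6.359766+1/2·8.120215≈2.788154
n=4: y≈2.788154, sp=5, e=sp−y≈2.211846; I≈8.305205, D=e−e_prev≈3.571611; u=3/4·2.211846+3/2·8.305205+0·3.571611≈14.116692; next y=-1/5·2.788154+1/2·14.116692≈6.500715
n=5: y≈6.500715, sp=5, e=sp−y≈-1.500715; I≈6.804490, D=e−e_prev≈-3.712561; u=3/4·(-1.500715)+3/2·6.804490+0·(-3.712561)≈9.081199; next y=-1/5·6.500715+1/2·9.081199≈3.240456
n=6: y≈3.240456, sp=5, e=sp−y≈1.759544; I≈8.564034, D=e−e_prev≈3.260259; u=3/4·1.759544+3/2·8.564034+0·3.260259≈14.165708; next y=-1/5·3.240456+1/2·14.165708≈6.434763

0 5 11.250 0.000
1 5 6.094 5.625
2 5 13.488 1.922
3 5 8.120 6.360
4 5 14.117 2.788
5 5 9.081 6.501
6 5 14.166 3.240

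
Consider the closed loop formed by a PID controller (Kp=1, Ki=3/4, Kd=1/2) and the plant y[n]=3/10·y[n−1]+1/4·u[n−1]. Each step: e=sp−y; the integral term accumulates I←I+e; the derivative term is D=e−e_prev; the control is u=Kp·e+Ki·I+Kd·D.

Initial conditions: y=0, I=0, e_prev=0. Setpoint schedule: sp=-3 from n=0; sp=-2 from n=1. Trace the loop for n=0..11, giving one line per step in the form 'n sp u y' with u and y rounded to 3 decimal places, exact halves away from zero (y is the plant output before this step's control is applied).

0 -3 -6.750 0.000
1 -2 -1.453 -1.688
2 -2 -4.872 -0.870
3 -2 -3.940 -1.479
4 -2 -4.748 -1.429
5 -2 -4.731 -1.616
6 -2 -4.996 -1.667
7 -2 -5.087 -1.749
8 -2 -5.210 -1.797
9 -2 -5.285 -1.841
10 -2 -5.354 -1.874
11 -2 -5.404 -1.901

(exact arithmetic carried between steps; '≈' marks a value shown rounded to 6 d.p. or computed from one; I and e_prev carry over from the previous line; the table rounds u and y to 3 d.p., halves away from zero)
n=0: y=0, sp=-3, e=sp−y=-3; I=-3, D=e−e_prev=-3; u=1·(-3)+3/4·(-3)+1/2·(-3)=-6.75; next y=3/10·0+1/4·(-6.75)=-1.6875
n=1: y=-1.6875, sp=-2, e=sp−y=-0.3125; I=-3.3125, D=e−e_prev=2.6875; u=1·(-0.3125)+3/4·(-3.3125)+1/2·2.6875=-1.453125; next y=3/10·(-1.6875)+1/4·(-1.453125)≈-0.869531
n=2: y≈-0.869531, sp=-2, e=sp−y≈-1.130469; I≈-4.442969, D=e−e_prev≈-0.817969; u=1·(-1.130469)+3/4·(-4.442969)+1/2·(-0.817969)≈-4.871680; next y=3/10·(-0.869531)+1/4·(-4.871680)≈-1.478779
n=3: y≈-1.478779, sp=-2, e=sp−y≈-0.521221; I≈-4.964189, D=e−e_prev≈0.609248; u=1·(-0.521221)+3/4·(-4.964189)+1/2·0.609248≈-3.939739; next y=3/10·(-1.478779)+1/4·(-3.939739)≈-1.428568
n=4: y≈-1.428568, sp=-2, e=sp−y≈-0.571432; I≈-5.535621, D=e−e_prev≈-0.050211; u=1·(-0.571432)+3/4·(-5.535621)+1/2·(-0.050211)≈-4.748253; next y=3/10·(-1.428568)+1/4·(-4.748253)≈-1.615634
n=5: y≈-1.615634, sp=-2, e=sp−y≈-0.384366; I≈-5.919987, D=e−e_prev≈0.187065; u=1·(-0.384366)+3/4·(-5.919987)+1/2·0.187065≈-4.730824; next y=3/10·(-1.615634)+1/4·(-4.730824)≈-1.667396
n=6: y≈-1.667396, sp=-2, e=sp−y≈-0.332604; I≈-6.252591, D=e−e_prev≈0.051762; u=1·(-0.332604)+3/4·(-6.252591)+1/2·0.051762≈-4.996166; next y=3/10·(-1.667396)+1/4·(-4.996166)≈-1.749260
n=7: y≈-1.749260, sp=-2, e=sp−y≈-0.250740; I≈-6.503331, D=e−e_prev≈0.081864; u=1·(-0.250740)+3/4·(-6.503331)+1/2·0.081864≈-5.087306; next y=3/10·(-1.749260)+1/4·(-5.087306)≈-1.796605
n=8: y≈-1.796605, sp=-2, e=sp−y≈-0.203395; I≈-6.706726, D=e−e_prev≈0.047344; u=1·(-0.203395)+3/4·(-6.706726)+1/2·0.047344≈-5.209768; next y=3/10·(-1.796605)+1/4·(-5.209768)≈-1.841423
n=9: y≈-1.841423, sp=-2, e=sp−y≈-0.158577; I≈-6.865303, D=e−e_prev≈0.044819; u=1·(-0.158577)+3/4·(-6.865303)+1/2·0.044819≈-5.285144; next y=3/10·(-1.841423)+1/4·(-5.285144)≈-1.873713
n=10: y≈-1.873713, sp=-2, e=sp−y≈-0.126287; I≈-6.991590, D=e−e_prev≈0.032290; u=1·(-0.126287)+3/4·(-6.991590)+1/2·0.032290≈-5.353834; next y=3/10·(-1.873713)+1/4·(-5.353834)≈-1.900573
n=11: y≈-1.900573, sp=-2, e=sp−y≈-0.099427; I≈-7.091017, D=e−e_prev≈0.026859; u=1·(-0.099427)+3/4·(-7.091017)+1/2·0.026859≈-5.404261; next y=3/10·(-1.900573)+1/4·(-5.404261)≈-1.921237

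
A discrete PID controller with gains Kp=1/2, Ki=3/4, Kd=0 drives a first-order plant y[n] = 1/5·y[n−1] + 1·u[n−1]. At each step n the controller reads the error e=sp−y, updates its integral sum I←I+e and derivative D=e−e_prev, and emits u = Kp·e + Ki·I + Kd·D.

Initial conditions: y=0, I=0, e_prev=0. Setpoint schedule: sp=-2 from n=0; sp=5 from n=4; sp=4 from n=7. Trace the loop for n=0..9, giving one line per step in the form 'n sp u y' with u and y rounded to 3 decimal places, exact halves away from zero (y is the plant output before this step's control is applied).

(exact arithmetic carried between steps; '≈' marks a value shown rounded to 6 d.p. or computed from one; I and e_prev carry over from the previous line; the table rounds u and y to 3 d.p., halves away from zero)
n=0: y=0, sp=-2, e=sp−y=-2; I=-2, D=e−e_prev=-2; u=1/2·(-2)+3/4·(-2)+0·(-2)=-2.5; next y=1/5·0+1·(-2.5)=-2.5
n=1: y=-2.5, sp=-2, e=sp−y=0.5; I=-1.5, D=e−e_prev=2.5; u=1/2·0.5+3/4·(-1.5)+0·2.5=-0.875; next y=1/5·(-2.5)+1·(-0.875)=-1.375
n=2: y=-1.375, sp=-2, e=sp−y=-0.625; I=-2.125, D=e−e_prev=-1.125; u=1/2·(-0.625)+3/4·(-2.125)+0·(-1.125)=-1.90625; next y=1/5·(-1.375)+1·(-1.90625)=-2.18125
n=3: y=-2.18125, sp=-2, e=sp−y=0.18125; I=-1.94375, D=e−e_prev=0.80625; u=1/2·0.18125+3/4·(-1.94375)+0·0.80625≈-1.367188; next y=1/5·(-2.18125)+1·(-1.367188)≈-1.803438
n=4: y≈-1.803438, sp=5, e=sp−y≈6.803438; I≈4.859688, D=e−e_prev≈6.622188; u=1/2·6.803438+3/4·4.859688+0·6.622188≈7.046484; next y=1/5·(-1.803438)+1·7.046484≈6.685797
n=5: y≈6.685797, sp=5, e=sp−y≈-1.685797; I≈3.173891, D=e−e_prev≈-8.489234; u=1/2·(-1.685797)+3/4·3.173891+0·(-8.489234)≈1.537520; next y=1/5·6.685797+1·1.537520≈2.874679
n=6: y≈2.874679, sp=5, e=sp−y≈2.125321; I≈5.299212, D=e−e_prev≈3.811118; u=1/2·2.125321+3/4·5.299212+0·3.811118≈5.037069; next y=1/5·2.874679+1·5.037069≈5.612005
n=7: y≈5.612005, sp=4, e=sp−y≈-1.612005; I≈3.687207, D=e−e_prev≈-3.737326; u=1/2·(-1.612005)+3/4·3.687207+0·(-3.737326)≈1.959402; next y=1/5·5.612005+1·1.959402≈3.081803
n=8: y≈3.081803, sp=4, e=sp−y≈0.918197; I≈4.605403, D=e−e_prev≈2.530202; u=1/2·0.918197+3/4·4.605403+0·2.530202≈3.913151; next y=1/5·3.081803+1·3.913151≈4.529511
n=9: y≈4.529511, sp=4, e=sp−y≈-0.529511; I≈4.075892, D=e−e_prev≈-1.447708; u=1/2·(-0.529511)+3/4·4.075892+0·(-1.447708)≈2.792163; next y=1/5·4.529511+1·2.792163≈3.698065

0 -2 -2.500 0.000
1 -2 -0.875 -2.500
2 -2 -1.906 -1.375
3 -2 -1.367 -2.181
4 5 7.046 -1.803
5 5 1.538 6.686
6 5 5.037 2.875
7 4 1.959 5.612
8 4 3.913 3.082
9 4 2.792 4.530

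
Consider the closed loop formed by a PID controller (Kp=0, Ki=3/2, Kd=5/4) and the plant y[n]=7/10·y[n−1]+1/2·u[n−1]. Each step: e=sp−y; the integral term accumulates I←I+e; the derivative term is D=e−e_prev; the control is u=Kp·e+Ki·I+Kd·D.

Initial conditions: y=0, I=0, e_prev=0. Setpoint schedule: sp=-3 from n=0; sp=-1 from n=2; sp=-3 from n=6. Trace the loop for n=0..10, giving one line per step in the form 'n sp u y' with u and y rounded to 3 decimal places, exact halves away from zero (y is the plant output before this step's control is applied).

(exact arithmetic carried between steps; '≈' marks a value shown rounded to 6 d.p. or computed from one; I and e_prev carry over from the previous line; the table rounds u and y to 3 d.p., halves away from zero)
n=0: y=0, sp=-3, e=sp−y=-3; I=-3, D=e−e_prev=-3; u=0·(-3)+3/2·(-3)+5/4·(-3)=-8.25; next y=7/10·0+1/2·(-8.25)=-4.125
n=1: y=-4.125, sp=-3, e=sp−y=1.125; I=-1.875, D=e−e_prev=4.125; u=0·1.125+3/2·(-1.875)+5/4·4.125=2.34375; next y=7/10·(-4.125)+1/2·2.34375=-1.715625
n=2: y=-1.715625, sp=-1, e=sp−y=0.715625; I=-1.159375, D=e−e_prev=-0.409375; u=0·0.715625+3/2·(-1.159375)+5/4·(-0.409375)≈-2.250781; next y=7/10·(-1.715625)+1/2·(-2.250781)≈-2.326328
n=3: y≈-2.326328, sp=-1, e=sp−y≈1.326328; I≈0.166953, D=e−e_prev≈0.610703; u=0·1.326328+3/2·0.166953+5/4·0.610703≈1.013809; next y=7/10·(-2.326328)+1/2·1.013809≈-1.121525
n=4: y≈-1.121525, sp=-1, e=sp−y≈0.121525; I≈0.288479, D=e−e_prev≈-1.204803; u=0·0.121525+3/2·0.288479+5/4·(-1.204803)≈-1.073286; next y=7/10·(-1.121525)+1/2·(-1.073286)≈-1.321711
n=5: y≈-1.321711, sp=-1, e=sp−y≈0.321711; I≈0.610189, D=e−e_prev≈0.200185; u=0·0.321711+3/2·0.610189+5/4·0.200185≈1.165515; next y=7/10·(-1.321711)+1/2·1.165515≈-0.342440
n=6: y≈-0.342440, sp=-3, e=sp−y≈-2.657560; I≈-2.047371, D=e−e_prev≈-2.979271; u=0·(-2.657560)+3/2·(-2.047371)+5/4·(-2.979271)≈-6.795145; next y=7/10·(-0.342440)+1/2·(-6.795145)≈-3.637280
n=7: y≈-3.637280, sp=-3, e=sp−y≈0.637280; I≈-1.410091, D=e−e_prev≈3.294841; u=0·0.637280+3/2·(-1.410091)+5/4·3.294841≈2.003415; next y=7/10·(-3.637280)+1/2·2.003415≈-1.544389
n=8: y≈-1.544389, sp=-3, e=sp−y≈-1.455611; I≈-2.865702, D=e−e_prev≈-2.092891; u=0·(-1.455611)+3/2·(-2.865702)+5/4·(-2.092891)≈-6.914667; next y=7/10·(-1.544389)+1/2·(-6.914667)≈-4.538406
n=9: y≈-4.538406, sp=-3, e=sp−y≈1.538406; I≈-1.327296, D=e−e_prev≈2.994017; u=0·1.538406+3/2·(-1.327296)+5/4·2.994017≈1.751577; next y=7/10·(-4.538406)+1/2·1.751577≈-2.301096
n=10: y≈-2.301096, sp=-3, e=sp−y≈-0.698904; I≈-2.026201, D=e−e_prev≈-2.237310; u=0·(-0.698904)+3/2·(-2.026201)+5/4·(-2.237310)≈-5.835939; next y=7/10·(-2.301096)+1/2·(-5.835939)≈-4.528736

0 -3 -8.250 0.000
1 -3 2.344 -4.125
2 -1 -2.251 -1.716
3 -1 1.014 -2.326
4 -1 -1.073 -1.122
5 -1 1.166 -1.322
6 -3 -6.795 -0.342
7 -3 2.003 -3.637
8 -3 -6.915 -1.544
9 -3 1.752 -4.538
10 -3 -5.836 -2.301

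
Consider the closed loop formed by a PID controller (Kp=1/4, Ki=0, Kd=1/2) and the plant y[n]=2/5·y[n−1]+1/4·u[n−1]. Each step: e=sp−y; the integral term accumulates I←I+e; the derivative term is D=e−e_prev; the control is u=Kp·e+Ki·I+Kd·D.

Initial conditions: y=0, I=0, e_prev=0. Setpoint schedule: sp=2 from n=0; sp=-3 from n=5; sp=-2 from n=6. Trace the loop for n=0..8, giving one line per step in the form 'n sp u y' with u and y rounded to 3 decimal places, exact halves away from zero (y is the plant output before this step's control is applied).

(exact arithmetic carried between steps; '≈' marks a value shown rounded to 6 d.p. or computed from one; I and e_prev carry over from the previous line; the table rounds u and y to 3 d.p., halves away from zero)
n=0: y=0, sp=2, e=sp−y=2; I=2, D=e−e_prev=2; u=1/4·2+0·2+1/2·2=1.5; next y=2/5·0+1/4·1.5=0.375
n=1: y=0.375, sp=2, e=sp−y=1.625; I=3.625, D=e−e_prev=-0.375; u=1/4·1.625+0·3.625+1/2·(-0.375)=0.21875; next y=2/5·0.375+1/4·0.21875≈0.204688
n=2: y≈0.204688, sp=2, e=sp−y≈1.795313; I≈5.420313, D=e−e_prev≈0.170313; u=1/4·1.795313+0·5.420313+1/2·0.170313≈0.533984; next y=2/5·0.204688+1/4·0.533984≈0.215371
n=3: y≈0.215371, sp=2, e=sp−y≈1.784629; I≈7.204941, D=e−e_prev≈-0.010684; u=1/4·1.784629+0·7.204941+1/2·(-0.010684)≈0.440815; next y=2/5·0.215371+1/4·0.440815≈0.196352
n=4: y≈0.196352, sp=2, e=sp−y≈1.803648; I≈9.008589, D=e−e_prev≈0.019019; u=1/4·1.803648+0·9.008589+1/2·0.019019≈0.460421; next y=2/5·0.196352+1/4·0.460421≈0.193646
n=5: y≈0.193646, sp=-3, e=sp−y≈-3.193646; I≈5.814943, D=e−e_prev≈-4.997294; u=1/4·(-3.193646)+0·5.814943+1/2·(-4.997294)≈-3.297059; next y=2/5·0.193646+1/4·(-3.297059)≈-0.746806
n=6: y≈-0.746806, sp=-2, e=sp−y≈-1.253194; I≈4.561749, D=e−e_prev≈1.940452; u=1/4·(-1.253194)+0·4.561749+1/2·1.940452≈0.656928; next y=2/5·(-0.746806)+1/4·0.656928≈-0.134491
n=7: y≈-0.134491, sp=-2, e=sp−y≈-1.865509; I≈2.696240, D=e−e_prev≈-0.612316; u=1/4·(-1.865509)+0·2.696240+1/2·(-0.612316)≈-0.772535; next y=2/5·(-0.134491)+1/4·(-0.772535)≈-0.246930
n=8: y≈-0.246930, sp=-2, e=sp−y≈-1.753070; I≈0.943170, D=e−e_prev≈0.112439; u=1/4·(-1.753070)+0·0.943170+1/2·0.112439≈-0.382048; next y=2/5·(-0.246930)+1/4·(-0.382048)≈-0.194284

0 2 1.500 0.000
1 2 0.219 0.375
2 2 0.534 0.205
3 2 0.441 0.215
4 2 0.460 0.196
5 -3 -3.297 0.194
6 -2 0.657 -0.747
7 -2 -0.773 -0.134
8 -2 -0.382 -0.247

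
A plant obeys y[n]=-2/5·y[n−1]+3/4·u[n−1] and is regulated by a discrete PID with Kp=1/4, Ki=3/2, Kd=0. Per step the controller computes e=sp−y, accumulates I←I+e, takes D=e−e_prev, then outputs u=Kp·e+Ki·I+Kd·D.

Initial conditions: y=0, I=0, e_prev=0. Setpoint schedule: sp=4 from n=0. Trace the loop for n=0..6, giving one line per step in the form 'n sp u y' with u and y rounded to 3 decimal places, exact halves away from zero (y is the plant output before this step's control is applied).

0 4 7.000 0.000
1 4 3.813 5.250
2 4 9.796 0.759
3 4 3.660 7.043
4 4 11.547 -0.072
5 4 2.323 8.689
6 4 13.529 -1.734

(exact arithmetic carried between steps; '≈' marks a value shown rounded to 6 d.p. or computed from one; I and e_prev carry over from the previous line; the table rounds u and y to 3 d.p., halves away from zero)
n=0: y=0, sp=4, e=sp−y=4; I=4, D=e−e_prev=4; u=1/4·4+3/2·4+0·4=7; next y=-2/5·0+3/4·7=5.25
n=1: y=5.25, sp=4, e=sp−y=-1.25; I=2.75, D=e−e_prev=-5.25; u=1/4·(-1.25)+3/2·2.75+0·(-5.25)=3.8125; next y=-2/5·5.25+3/4·3.8125=0.759375
n=2: y=0.759375, sp=4, e=sp−y=3.240625; I=5.990625, D=e−e_prev=4.490625; u=1/4·3.240625+3/2·5.990625+0·4.490625≈9.796094; next y=-2/5·0.759375+3/4·9.796094≈7.043320
n=3: y≈7.043320, sp=4, e=sp−y≈-3.043320; I≈2.947305, D=e−e_prev≈-6.283945; u=1/4·(-3.043320)+3/2·2.947305+0·(-6.283945)≈3.660127; next y=-2/5·7.043320+3/4·3.660127≈-0.072233
n=4: y≈-0.072233, sp=4, e=sp−y≈4.072233; I≈7.019538, D=e−e_prev≈7.115553; u=1/4·4.072233+3/2·7.019538+0·7.115553≈11.547365; next y=-2/5·(-0.072233)+3/4·11.547365≈8.689417
n=5: y≈8.689417, sp=4, e=sp−y≈-4.689417; I≈2.330121, D=e−e_prev≈-8.761650; u=1/4·(-4.689417)+3/2·2.330121+0·(-8.761650)≈2.322827; next y=-2/5·8.689417+3/4·2.322827≈-1.733646
n=6: y≈-1.733646, sp=4, e=sp−y≈5.733646; I≈8.063767, D=e−e_prev≈10.423063; u=1/4·5.733646+3/2·8.063767+0·10.423063≈13.529062; next y=-2/5·(-1.733646)+3/4·13.529062≈10.840255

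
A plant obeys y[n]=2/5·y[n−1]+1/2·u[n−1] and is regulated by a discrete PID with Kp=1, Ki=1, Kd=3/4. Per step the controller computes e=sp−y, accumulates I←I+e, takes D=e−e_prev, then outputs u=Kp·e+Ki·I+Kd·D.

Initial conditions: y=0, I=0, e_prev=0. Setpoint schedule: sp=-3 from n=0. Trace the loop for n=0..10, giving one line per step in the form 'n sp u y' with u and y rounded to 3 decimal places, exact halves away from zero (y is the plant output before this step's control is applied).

0 -3 -8.250 0.000
1 -3 2.344 -4.125
2 -3 -9.654 -0.478
3 -3 3.045 -5.018
4 -3 -10.809 -0.485
5 -3 4.138 -5.598
6 -3 -12.026 -0.170
7 -3 5.470 -6.081
8 -3 -13.437 0.303
9 -3 7.023 -6.597
10 -3 -15.097 0.873

(exact arithmetic carried between steps; '≈' marks a value shown rounded to 6 d.p. or computed from one; I and e_prev carry over from the previous line; the table rounds u and y to 3 d.p., halves away from zero)
n=0: y=0, sp=-3, e=sp−y=-3; I=-3, D=e−e_prev=-3; u=1·(-3)+1·(-3)+3/4·(-3)=-8.25; next y=2/5·0+1/2·(-8.25)=-4.125
n=1: y=-4.125, sp=-3, e=sp−y=1.125; I=-1.875, D=e−e_prev=4.125; u=1·1.125+1·(-1.875)+3/4·4.125=2.34375; next y=2/5·(-4.125)+1/2·2.34375=-0.478125
n=2: y=-0.478125, sp=-3, e=sp−y=-2.521875; I=-4.396875, D=e−e_prev=-3.646875; u=1·(-2.521875)+1·(-4.396875)+3/4·(-3.646875)≈-9.653906; next y=2/5·(-0.478125)+1/2·(-9.653906)≈-5.018203
n=3: y≈-5.018203, sp=-3, e=sp−y≈2.018203; I≈-2.378672, D=e−e_prev≈4.540078; u=1·2.018203+1·(-2.378672)+3/4·4.540078≈3.044590; next y=2/5·(-5.018203)+1/2·3.044590≈-0.484986
n=4: y≈-0.484986, sp=-3, e=sp−y≈-2.515014; I≈-4.893686, D=e−e_prev≈-4.533217; u=1·(-2.515014)+1·(-4.893686)+3/4·(-4.533217)≈-10.808612; next y=2/5·(-0.484986)+1/2·(-10.808612)≈-5.598300
n=5: y≈-5.598300, sp=-3, e=sp−y≈2.598300; I≈-2.295385, D=e−e_prev≈5.113314; u=1·2.598300+1·(-2.295385)+3/4·5.113314≈4.137901; next y=2/5·(-5.598300)+1/2·4.137901≈-0.170370
n=6: y≈-0.170370, sp=-3, e=sp−y≈-2.829630; I≈-5.125015, D=e−e_prev≈-5.427931; u=1·(-2.829630)+1·(-5.125015)+3/4·(-5.427931)≈-12.025594; next y=2/5·(-0.170370)+1/2·(-12.025594)≈-6.080945
n=7: y≈-6.080945, sp=-3, e=sp−y≈3.080945; I≈-2.044071, D=e−e_prev≈5.910575; u=1·3.080945+1·(-2.044071)+3/4·5.910575≈5.469805; next y=2/5·(-6.080945)+1/2·5.469805≈0.302525
n=8: y≈0.302525, sp=-3, e=sp−y≈-3.302525; I≈-5.346595, D=e−e_prev≈-6.383470; u=1·(-3.302525)+1·(-5.346595)+3/4·(-6.383470)≈-13.436722; next y=2/5·0.302525+1/2·(-13.436722)≈-6.597351
n=9: y≈-6.597351, sp=-3, e=sp−y≈3.597351; I≈-1.749244, D=e−e_prev≈6.899876; u=1·3.597351+1·(-1.749244)+3/4·6.899876≈7.023014; next y=2/5·(-6.597351)+1/2·7.023014≈0.872567
n=10: y≈0.872567, sp=-3, e=sp−y≈-3.872567; I≈-5.621811, D=e−e_prev≈-7.469918; u=1·(-3.872567)+1·(-5.621811)+3/4·(-7.469918)≈-15.096816; next y=2/5·0.872567+1/2·(-15.096816)≈-7.199381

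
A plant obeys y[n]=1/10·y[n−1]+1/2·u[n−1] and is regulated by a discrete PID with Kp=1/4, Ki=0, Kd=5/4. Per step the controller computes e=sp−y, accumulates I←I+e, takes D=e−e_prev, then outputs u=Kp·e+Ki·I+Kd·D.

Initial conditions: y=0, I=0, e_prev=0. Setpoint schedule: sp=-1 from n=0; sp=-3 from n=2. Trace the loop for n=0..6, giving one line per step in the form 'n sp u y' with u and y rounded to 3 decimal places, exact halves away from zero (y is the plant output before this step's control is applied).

(exact arithmetic carried between steps; '≈' marks a value shown rounded to 6 d.p. or computed from one; I and e_prev carry over from the previous line; the table rounds u and y to 3 d.p., halves away from zero)
n=0: y=0, sp=-1, e=sp−y=-1; I=-1, D=e−e_prev=-1; u=1/4·(-1)+0·(-1)+5/4·(-1)=-1.5; next y=1/10·0+1/2·(-1.5)=-0.75
n=1: y=-0.75, sp=-1, e=sp−y=-0.25; I=-1.25, D=e−e_prev=0.75; u=1/4·(-0.25)+0·(-1.25)+5/4·0.75=0.875; next y=1/10·(-0.75)+1/2·0.875=0.3625
n=2: y=0.3625, sp=-3, e=sp−y=-3.3625; I=-4.6125, D=e−e_prev=-3.1125; u=1/4·(-3.3625)+0·(-4.6125)+5/4·(-3.1125)=-4.73125; next y=1/10·0.3625+1/2·(-4.73125)=-2.329375
n=3: y=-2.329375, sp=-3, e=sp−y=-0.670625; I=-5.283125, D=e−e_prev=2.691875; u=1/4·(-0.670625)+0·(-5.283125)+5/4·2.691875≈3.197188; next y=1/10·(-2.329375)+1/2·3.197188≈1.365656
n=4: y≈1.365656, sp=-3, e=sp−y≈-4.365656; I≈-9.648781, D=e−e_prev≈-3.695031; u=1/4·(-4.365656)+0·(-9.648781)+5/4·(-3.695031)≈-5.710203; next y=1/10·1.365656+1/2·(-5.710203)≈-2.718536
n=5: y≈-2.718536, sp=-3, e=sp−y≈-0.281464; I≈-9.930245, D=e−e_prev≈4.084192; u=1/4·(-0.281464)+0·(-9.930245)+5/4·4.084192≈5.034874; next y=1/10·(-2.718536)+1/2·5.034874≈2.245584
n=6: y≈2.245584, sp=-3, e=sp−y≈-5.245584; I≈-15.175829, D=e−e_prev≈-4.964119; u=1/4·(-5.245584)+0·(-15.175829)+5/4·(-4.964119)≈-7.516545; next y=1/10·2.245584+1/2·(-7.516545)≈-3.533714

0 -1 -1.500 0.000
1 -1 0.875 -0.750
2 -3 -4.731 0.363
3 -3 3.197 -2.329
4 -3 -5.710 1.366
5 -3 5.035 -2.719
6 -3 -7.517 2.246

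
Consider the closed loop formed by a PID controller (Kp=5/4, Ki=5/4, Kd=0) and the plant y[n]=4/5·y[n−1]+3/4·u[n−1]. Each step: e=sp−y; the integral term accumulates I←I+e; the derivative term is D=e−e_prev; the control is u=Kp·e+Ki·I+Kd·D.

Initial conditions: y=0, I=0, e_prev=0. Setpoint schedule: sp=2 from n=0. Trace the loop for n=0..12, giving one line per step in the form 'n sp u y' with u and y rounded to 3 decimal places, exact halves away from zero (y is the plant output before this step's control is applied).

(exact arithmetic carried between steps; '≈' marks a value shown rounded to 6 d.p. or computed from one; I and e_prev carry over from the previous line; the table rounds u and y to 3 d.p., halves away from zero)
n=0: y=0, sp=2, e=sp−y=2; I=2, D=e−e_prev=2; u=5/4·2+5/4·2+0·2=5; next y=4/5·0+3/4·5=3.75
n=1: y=3.75, sp=2, e=sp−y=-1.75; I=0.25, D=e−e_prev=-3.75; u=5/4·(-1.75)+5/4·0.25+0·(-3.75)=-1.875; next y=4/5·3.75+3/4·(-1.875)=1.59375
n=2: y=1.59375, sp=2, e=sp−y=0.40625; I=0.65625, D=e−e_prev=2.15625; u=5/4·0.40625+5/4·0.65625+0·2.15625=1.328125; next y=4/5·1.59375+3/4·1.328125≈2.271094
n=3: y≈2.271094, sp=2, e=sp−y≈-0.271094; I≈0.385156, D=e−e_prev≈-0.677344; u=5/4·(-0.271094)+5/4·0.385156+0·(-0.677344)≈0.142578; next y=4/5·2.271094+3/4·0.142578≈1.923809
n=4: y≈1.923809, sp=2, e=sp−y≈0.076191; I≈0.461348, D=e−e_prev≈0.347285; u=5/4·0.076191+5/4·0.461348+0·0.347285≈0.671924; next y=4/5·1.923809+3/4·0.671924≈2.042990
n=5: y≈2.042990, sp=2, e=sp−y≈-0.042990; I≈0.418358, D=e−e_prev≈-0.119181; u=5/4·(-0.042990)+5/4·0.418358+0·(-0.119181)≈0.469210; next y=4/5·2.042990+3/4·0.469210≈1.986299
n=6: y≈1.986299, sp=2, e=sp−y≈0.013701; I≈0.432058, D=e−e_prev≈0.056690; u=5/4·0.013701+5/4·0.432058+0·0.056690≈0.557199; next y=4/5·1.986299+3/4·0.557199≈2.006939
n=7: y≈2.006939, sp=2, e=sp−y≈-0.006939; I≈0.425120, D=e−e_prev≈-0.020639; u=5/4·(-0.006939)+5/4·0.425120+0·(-0.020639)≈0.522726; next y=4/5·2.006939+3/4·0.522726≈1.997596
n=8: y≈1.997596, sp=2, e=sp−y≈0.002404; I≈0.427524, D=e−e_prev≈0.009343; u=5/4·0.002404+5/4·0.427524+0·0.009343≈0.537410; next y=4/5·1.997596+3/4·0.537410≈2.001134
n=9: y≈2.001134, sp=2, e=sp−y≈-0.001134; I≈0.426390, D=e−e_prev≈-0.003539; u=5/4·(-0.001134)+5/4·0.426390+0·(-0.003539)≈0.531569; next y=4/5·2.001134+3/4·0.531569≈1.999584
n=10: y≈1.999584, sp=2, e=sp−y≈0.000416; I≈0.426805, D=e−e_prev≈0.001550; u=5/4·0.000416+5/4·0.426805+0·0.001550≈0.534026; next y=4/5·1.999584+3/4·0.534026≈2.000187
n=11: y≈2.000187, sp=2, e=sp−y≈-0.000187; I≈0.426618, D=e−e_prev≈-0.000603; u=5/4·(-0.000187)+5/4·0.426618+0·(-0.000603)≈0.533039; next y=4/5·2.000187+3/4·0.533039≈1.999929
n=12: y≈1.999929, sp=2, e=sp−y≈0.000071; I≈0.426689, D=e−e_prev≈0.000258; u=5/4·0.000071+5/4·0.426689+0·0.000258≈0.533451; next y=4/5·1.999929+3/4·0.533451≈2.000031

0 2 5.000 0.000
1 2 -1.875 3.750
2 2 1.328 1.594
3 2 0.143 2.271
4 2 0.672 1.924
5 2 0.469 2.043
6 2 0.557 1.986
7 2 0.523 2.007
8 2 0.537 1.998
9 2 0.532 2.001
10 2 0.534 2.000
11 2 0.533 2.000
12 2 0.533 2.000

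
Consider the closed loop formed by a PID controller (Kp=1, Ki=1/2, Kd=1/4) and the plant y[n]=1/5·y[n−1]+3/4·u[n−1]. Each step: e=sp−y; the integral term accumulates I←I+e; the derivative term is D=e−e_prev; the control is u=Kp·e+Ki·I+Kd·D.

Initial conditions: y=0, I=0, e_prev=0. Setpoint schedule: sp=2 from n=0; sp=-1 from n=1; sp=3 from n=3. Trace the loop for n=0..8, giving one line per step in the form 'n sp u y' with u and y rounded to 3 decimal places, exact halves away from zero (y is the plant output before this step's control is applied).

(exact arithmetic carried between steps; '≈' marks a value shown rounded to 6 d.p. or computed from one; I and e_prev carry over from the previous line; the table rounds u and y to 3 d.p., halves away from zero)
n=0: y=0, sp=2, e=sp−y=2; I=2, D=e−e_prev=2; u=1·2+1/2·2+1/4·2=3.5; next y=1/5·0+3/4·3.5=2.625
n=1: y=2.625, sp=-1, e=sp−y=-3.625; I=-1.625, D=e−e_prev=-5.625; u=1·(-3.625)+1/2·(-1.625)+1/4·(-5.625)=-5.84375; next y=1/5·2.625+3/4·(-5.84375)≈-3.857813
n=2: y≈-3.857813, sp=-1, e=sp−y≈2.857813; I≈1.232813, D=e−e_prev≈6.482813; u=1·2.857813+1/2·1.232813+1/4·6.482813≈5.094922; next y=1/5·(-3.857813)+3/4·5.094922≈3.049629
n=3: y≈3.049629, sp=3, e=sp−y≈-0.049629; I≈1.183184, D=e−e_prev≈-2.907441; u=1·(-0.049629)+1/2·1.183184+1/4·(-2.907441)≈-0.184897; next y=1/5·3.049629+3/4·(-0.184897)≈0.471253
n=4: y≈0.471253, sp=3, e=sp−y≈2.528747; I≈3.711931, D=e−e_prev≈2.578376; u=1·2.528747+1/2·3.711931+1/4·2.578376≈5.029307; next y=1/5·0.471253+3/4·5.029307≈3.866231
n=5: y≈3.866231, sp=3, e=sp−y≈-0.866231; I≈2.845700, D=e−e_prev≈-3.394978; u=1·(-0.866231)+1/2·2.845700+1/4·(-3.394978)≈-0.292125; next y=1/5·3.866231+3/4·(-0.292125)≈0.554152
n=6: y≈0.554152, sp=3, e=sp−y≈2.445848; I≈5.291548, D=e−e_prev≈3.312078; u=1·2.445848+1/2·5.291548+1/4·3.312078≈5.919641; next y=1/5·0.554152+3/4·5.919641≈4.550561
n=7: y≈4.550561, sp=3, e=sp−y≈-1.550561; I≈3.740987, D=e−e_prev≈-3.996409; u=1·(-1.550561)+1/2·3.740987+1/4·(-3.996409)≈-0.679170; next y=1/5·4.550561+3/4·(-0.679170)≈0.400735
n=8: y≈0.400735, sp=3, e=sp−y≈2.599265; I≈6.340252, D=e−e_prev≈4.149827; u=1·2.599265+1/2·6.340252+1/4·4.149827≈6.806848; next y=1/5·0.400735+3/4·6.806848≈5.185283

0 2 3.500 0.000
1 -1 -5.844 2.625
2 -1 5.095 -3.858
3 3 -0.185 3.050
4 3 5.029 0.471
5 3 -0.292 3.866
6 3 5.920 0.554
7 3 -0.679 4.551
8 3 6.807 0.401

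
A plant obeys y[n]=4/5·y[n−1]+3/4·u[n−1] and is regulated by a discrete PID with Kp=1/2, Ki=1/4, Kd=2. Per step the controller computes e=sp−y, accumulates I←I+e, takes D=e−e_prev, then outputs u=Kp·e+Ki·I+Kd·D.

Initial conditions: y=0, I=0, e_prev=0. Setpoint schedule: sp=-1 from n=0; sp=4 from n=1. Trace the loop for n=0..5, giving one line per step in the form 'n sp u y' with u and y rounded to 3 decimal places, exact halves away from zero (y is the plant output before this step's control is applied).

0 -1 -2.750 0.000
1 4 18.422 -2.063
2 4 -33.317 12.166
3 4 68.507 -15.255
4 4 -131.207 39.177
5 4 261.023 -67.064

(exact arithmetic carried between steps; '≈' marks a value shown rounded to 6 d.p. or computed from one; I and e_prev carry over from the previous line; the table rounds u and y to 3 d.p., halves away from zero)
n=0: y=0, sp=-1, e=sp−y=-1; I=-1, D=e−e_prev=-1; u=1/2·(-1)+1/4·(-1)+2·(-1)=-2.75; next y=4/5·0+3/4·(-2.75)=-2.0625
n=1: y=-2.0625, sp=4, e=sp−y=6.0625; I=5.0625, D=e−e_prev=7.0625; u=1/2·6.0625+1/4·5.0625+2·7.0625=18.421875; next y=4/5·(-2.0625)+3/4·18.421875≈12.166406
n=2: y≈12.166406, sp=4, e=sp−y≈-8.166406; I≈-3.103906, D=e−e_prev≈-14.228906; u=1/2·(-8.166406)+1/4·(-3.103906)+2·(-14.228906)≈-33.316992; next y=4/5·12.166406+3/4·(-33.316992)≈-15.254619
n=3: y≈-15.254619, sp=4, e=sp−y≈19.254619; I≈16.150713, D=e−e_prev≈27.421025; u=1/2·19.254619+1/4·16.150713+2·27.421025≈68.507039; next y=4/5·(-15.254619)+3/4·68.507039≈39.176584
n=4: y≈39.176584, sp=4, e=sp−y≈-35.176584; I≈-19.025871, D=e−e_prev≈-54.431203; u=1/2·(-35.176584)+1/4·(-19.025871)+2·(-54.431203)≈-131.207165; next y=4/5·39.176584+3/4·(-131.207165)≈-67.064107
n=5: y≈-67.064107, sp=4, e=sp−y≈71.064107; I≈52.038236, D=e−e_prev≈106.240690; u=1/2·71.064107+1/4·52.038236+2·106.240690≈261.022993; next y=4/5·(-67.064107)+3/4·261.022993≈142.115960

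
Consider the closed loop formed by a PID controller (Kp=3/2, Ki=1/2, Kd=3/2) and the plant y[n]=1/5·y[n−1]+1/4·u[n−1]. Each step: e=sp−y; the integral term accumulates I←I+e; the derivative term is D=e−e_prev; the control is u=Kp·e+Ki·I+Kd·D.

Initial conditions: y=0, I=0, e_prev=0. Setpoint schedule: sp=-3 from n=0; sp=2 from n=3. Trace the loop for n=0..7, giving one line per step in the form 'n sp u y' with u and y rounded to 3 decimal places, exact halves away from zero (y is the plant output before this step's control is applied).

0 -3 -10.500 0.000
1 -3 1.688 -2.625
2 -3 -11.264 -0.103
3 2 18.138 -2.837
4 2 -14.857 3.967
5 2 18.473 -2.921
6 2 -13.741 4.034
7 2 18.993 -2.628

(exact arithmetic carried between steps; '≈' marks a value shown rounded to 6 d.p. or computed from one; I and e_prev carry over from the previous line; the table rounds u and y to 3 d.p., halves away from zero)
n=0: y=0, sp=-3, e=sp−y=-3; I=-3, D=e−e_prev=-3; u=3/2·(-3)+1/2·(-3)+3/2·(-3)=-10.5; next y=1/5·0+1/4·(-10.5)=-2.625
n=1: y=-2.625, sp=-3, e=sp−y=-0.375; I=-3.375, D=e−e_prev=2.625; u=3/2·(-0.375)+1/2·(-3.375)+3/2·2.625=1.6875; next y=1/5·(-2.625)+1/4·1.6875=-0.103125
n=2: y=-0.103125, sp=-3, e=sp−y=-2.896875; I=-6.271875, D=e−e_prev=-2.521875; u=3/2·(-2.896875)+1/2·(-6.271875)+3/2·(-2.521875)≈-11.264063; next y=1/5·(-0.103125)+1/4·(-11.264063)≈-2.836641
n=3: y≈-2.836641, sp=2, e=sp−y≈4.836641; I≈-1.435234, D=e−e_prev≈7.733516; u=3/2·4.836641+1/2·(-1.435234)+3/2·7.733516≈18.137617; next y=1/5·(-2.836641)+1/4·18.137617≈3.967076
n=4: y≈3.967076, sp=2, e=sp−y≈-1.967076; I≈-3.402311, D=e−e_prev≈-6.803717; u=3/2·(-1.967076)+1/2·(-3.402311)+3/2·(-6.803717)≈-14.857345; next y=1/5·3.967076+1/4·(-14.857345)≈-2.920921
n=5: y≈-2.920921, sp=2, e=sp−y≈4.920921; I≈1.518610, D=e−e_prev≈6.887997; u=3/2·4.920921+1/2·1.518610+3/2·6.887997≈18.472682; next y=1/5·(-2.920921)+1/4·18.472682≈4.033986
n=6: y≈4.033986, sp=2, e=sp−y≈-2.033986; I≈-0.515376, D=e−e_prev≈-6.954907; u=3/2·(-2.033986)+1/2·(-0.515376)+3/2·(-6.954907)≈-13.741029; next y=1/5·4.033986+1/4·(-13.741029)≈-2.628460
n=7: y≈-2.628460, sp=2, e=sp−y≈4.628460; I≈4.113084, D=e−e_prev≈6.662446; u=3/2·4.628460+1/2·4.113084+3/2·6.662446≈18.992901; next y=1/5·(-2.628460)+1/4·18.992901≈4.222533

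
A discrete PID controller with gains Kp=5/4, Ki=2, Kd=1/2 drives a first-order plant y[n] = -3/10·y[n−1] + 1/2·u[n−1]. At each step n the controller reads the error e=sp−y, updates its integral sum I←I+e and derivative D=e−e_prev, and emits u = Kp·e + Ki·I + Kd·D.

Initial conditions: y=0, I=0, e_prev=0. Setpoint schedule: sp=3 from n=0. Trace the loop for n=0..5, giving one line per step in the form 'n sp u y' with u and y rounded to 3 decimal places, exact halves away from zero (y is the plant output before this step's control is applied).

(exact arithmetic carried between steps; '≈' marks a value shown rounded to 6 d.p. or computed from one; I and e_prev carry over from the previous line; the table rounds u and y to 3 d.p., halves away from zero)
n=0: y=0, sp=3, e=sp−y=3; I=3, D=e−e_prev=3; u=5/4·3+2·3+1/2·3=11.25; next y=-3/10·0+1/2·11.25=5.625
n=1: y=5.625, sp=3, e=sp−y=-2.625; I=0.375, D=e−e_prev=-5.625; u=5/4·(-2.625)+2·0.375+1/2·(-5.625)=-5.34375; next y=-3/10·5.625+1/2·(-5.34375)=-4.359375
n=2: y=-4.359375, sp=3, e=sp−y=7.359375; I=7.734375, D=e−e_prev=9.984375; u=5/4·7.359375+2·7.734375+1/2·9.984375≈29.660156; next y=-3/10·(-4.359375)+1/2·29.660156≈16.137891
n=3: y≈16.137891, sp=3, e=sp−y≈-13.137891; I≈-5.403516, D=e−e_prev≈-20.497266; u=5/4·(-13.137891)+2·(-5.403516)+1/2·(-20.497266)≈-37.478027; next y=-3/10·16.137891+1/2·(-37.478027)≈-23.580381
n=4: y≈-23.580381, sp=3, e=sp−y≈26.580381; I≈21.176865, D=e−e_prev≈39.718271; u=5/4·26.580381+2·21.176865+1/2·39.718271≈95.438342; next y=-3/10·(-23.580381)+1/2·95.438342≈54.793285
n=5: y≈54.793285, sp=3, e=sp−y≈-51.793285; I≈-30.616420, D=e−e_prev≈-78.373666; u=5/4·(-51.793285)+2·(-30.616420)+1/2·(-78.373666)≈-165.161280; next y=-3/10·54.793285+1/2·(-165.161280)≈-99.018626

0 3 11.250 0.000
1 3 -5.344 5.625
2 3 29.660 -4.359
3 3 -37.478 16.138
4 3 95.438 -23.580
5 3 -165.161 54.793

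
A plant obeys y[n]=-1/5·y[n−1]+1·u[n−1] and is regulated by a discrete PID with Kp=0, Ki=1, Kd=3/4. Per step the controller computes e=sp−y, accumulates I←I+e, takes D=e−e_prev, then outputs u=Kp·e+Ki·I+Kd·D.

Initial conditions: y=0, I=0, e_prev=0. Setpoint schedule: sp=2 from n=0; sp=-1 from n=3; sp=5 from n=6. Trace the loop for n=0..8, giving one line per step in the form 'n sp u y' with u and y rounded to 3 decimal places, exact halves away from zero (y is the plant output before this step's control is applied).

0 2 3.500 0.000
1 2 -2.125 3.500
2 2 10.069 -2.825
3 -1 -18.653 10.634
4 -1 37.031 -20.780
5 -1 -75.191 41.187
6 5 157.673 -83.428
7 5 -302.987 174.359
8 5 617.374 -337.858

(exact arithmetic carried between steps; '≈' marks a value shown rounded to 6 d.p. or computed from one; I and e_prev carry over from the previous line; the table rounds u and y to 3 d.p., halves away from zero)
n=0: y=0, sp=2, e=sp−y=2; I=2, D=e−e_prev=2; u=0·2+1·2+3/4·2=3.5; next y=-1/5·0+1·3.5=3.5
n=1: y=3.5, sp=2, e=sp−y=-1.5; I=0.5, D=e−e_prev=-3.5; u=0·(-1.5)+1·0.5+3/4·(-3.5)=-2.125; next y=-1/5·3.5+1·(-2.125)=-2.825
n=2: y=-2.825, sp=2, e=sp−y=4.825; I=5.325, D=e−e_prev=6.325; u=0·4.825+1·5.325+3/4·6.325=10.06875; next y=-1/5·(-2.825)+1·10.06875=10.63375
n=3: y=10.63375, sp=-1, e=sp−y=-11.63375; I=-6.30875, D=e−e_prev=-16.45875; u=0·(-11.63375)+1·(-6.30875)+3/4·(-16.45875)≈-18.652813; next y=-1/5·10.63375+1·(-18.652813)≈-20.779563
n=4: y≈-20.779563, sp=-1, e=sp−y≈19.779563; I≈13.470813, D=e−e_prev≈31.413313; u=0·19.779563+1·13.470813+3/4·31.413313≈37.030797; next y=-1/5·(-20.779563)+1·37.030797≈41.186709
n=5: y≈41.186709, sp=-1, e=sp−y≈-42.186709; I≈-28.715897, D=e−e_prev≈-61.966272; u=0·(-42.186709)+1·(-28.715897)+3/4·(-61.966272)≈-75.190601; next y=-1/5·41.186709+1·(-75.190601)≈-83.427943
n=6: y≈-83.427943, sp=5, e=sp−y≈88.427943; I≈59.712046, D=e−e_prev≈130.614652; u=0·88.427943+1·59.712046+3/4·130.614652≈157.673035; next y=-1/5·(-83.427943)+1·157.673035≈174.358623
n=7: y≈174.358623, sp=5, e=sp−y≈-169.358623; I≈-109.646578, D=e−e_prev≈-257.786566; u=0·(-169.358623)+1·(-109.646578)+3/4·(-257.786566)≈-302.986502; next y=-1/5·174.358623+1·(-302.986502)≈-337.858227
n=8: y≈-337.858227, sp=5, e=sp−y≈342.858227; I≈233.211649, D=e−e_prev≈512.216850; u=0·342.858227+1·233.211649+3/4·512.216850≈617.374287; next y=-1/5·(-337.858227)+1·617.374287≈684.945932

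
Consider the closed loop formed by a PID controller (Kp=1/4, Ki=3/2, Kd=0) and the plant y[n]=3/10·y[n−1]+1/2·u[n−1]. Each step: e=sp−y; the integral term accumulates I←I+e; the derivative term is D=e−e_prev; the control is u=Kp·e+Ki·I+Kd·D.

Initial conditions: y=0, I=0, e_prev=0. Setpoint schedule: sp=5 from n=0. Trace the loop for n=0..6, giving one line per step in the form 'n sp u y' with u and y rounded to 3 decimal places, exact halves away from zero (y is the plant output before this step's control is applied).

(exact arithmetic carried between steps; '≈' marks a value shown rounded to 6 d.p. or computed from one; I and e_prev carry over from the previous line; the table rounds u and y to 3 d.p., halves away from zero)
n=0: y=0, sp=5, e=sp−y=5; I=5, D=e−e_prev=5; u=1/4·5+3/2·5+0·5=8.75; next y=3/10·0+1/2·8.75=4.375
n=1: y=4.375, sp=5, e=sp−y=0.625; I=5.625, D=e−e_prev=-4.375; u=1/4·0.625+3/2·5.625+0·(-4.375)=8.59375; next y=3/10·4.375+1/2·8.59375=5.609375
n=2: y=5.609375, sp=5, e=sp−y=-0.609375; I=5.015625, D=e−e_prev=-1.234375; u=1/4·(-0.609375)+3/2·5.015625+0·(-1.234375)≈7.371094; next y=3/10·5.609375+1/2·7.371094≈5.368359
n=3: y≈5.368359, sp=5, e=sp−y≈-0.368359; I≈4.647266, D=e−e_prev≈0.241016; u=1/4·(-0.368359)+3/2·4.647266+0·0.241016≈6.878809; next y=3/10·5.368359+1/2·6.878809≈5.049912
n=4: y≈5.049912, sp=5, e=sp−y≈-0.049912; I≈4.597354, D=e−e_prev≈0.318447; u=1/4·(-0.049912)+3/2·4.597354+0·0.318447≈6.883552; next y=3/10·5.049912+1/2·6.883552≈4.956750
n=5: y≈4.956750, sp=5, e=sp−y≈0.043250; I≈4.640604, D=e−e_prev≈0.093162; u=1/4·0.043250+3/2·4.640604+0·0.093162≈6.971718; next y=3/10·4.956750+1/2·6.971718≈4.972884
n=6: y≈4.972884, sp=5, e=sp−y≈0.027116; I≈4.667720, D=e−e_prev≈-0.016134; u=1/4·0.027116+3/2·4.667720+0·(-0.016134)≈7.008359; next y=3/10·4.972884+1/2·7.008359≈4.996045

0 5 8.750 0.000
1 5 8.594 4.375
2 5 7.371 5.609
3 5 6.879 5.368
4 5 6.884 5.050
5 5 6.972 4.957
6 5 7.008 4.973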